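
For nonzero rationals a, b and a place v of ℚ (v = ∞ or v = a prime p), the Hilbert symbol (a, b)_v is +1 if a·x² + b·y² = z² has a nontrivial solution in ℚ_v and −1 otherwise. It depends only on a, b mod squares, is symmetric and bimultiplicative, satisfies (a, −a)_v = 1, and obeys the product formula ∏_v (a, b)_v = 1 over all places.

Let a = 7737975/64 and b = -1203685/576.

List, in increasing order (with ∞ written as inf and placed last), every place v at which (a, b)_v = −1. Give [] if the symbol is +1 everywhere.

[2, 7]

Mod squares: a ≡ 119, b ≡ -85. Check v ∈ {∞, 2, 3, 5, 7, 17}.
v=2: v_2(a)=-6, v_2(b)=-6; units ≡ 7, 3 (mod 8); ε·ε+αω+βω = 1·1+-6·1+-6·0 ≡ 1  ⇒  (a,b)_2 = -1.
v=17: a=17^3·(≡10), b=17^3·(≡12) mod 17; (10|17)=-1, (12|17)=-1; (−1)^{3·3·8}·(-1)^3·(-1)^3 = +1.
v=5: a=5^2·(≡1), b=5^1·(≡3) mod 5; (1|5)=+1, (3|5)=-1; (−1)^{2·1·2}·(+1)^1·(-1)^2 = +1.
v=3: a=3^2·(≡2), b=3^-2·(≡2) mod 3; (2|3)=-1, (2|3)=-1; (−1)^{2·-2·1}·(-1)^-2·(-1)^2 = +1.
v=7: a=7^1·(≡6), b=7^2·(≡6) mod 7; (6|7)=-1, (6|7)=-1; (−1)^{1·2·3}·(-1)^2·(-1)^1 = -1.
v=∞: 119 > 0 and -85 < 0  ⇒  (a,b)_∞ = +1.
(119, -85 / ℚ) ramifies at {2, 7}: a division algebra.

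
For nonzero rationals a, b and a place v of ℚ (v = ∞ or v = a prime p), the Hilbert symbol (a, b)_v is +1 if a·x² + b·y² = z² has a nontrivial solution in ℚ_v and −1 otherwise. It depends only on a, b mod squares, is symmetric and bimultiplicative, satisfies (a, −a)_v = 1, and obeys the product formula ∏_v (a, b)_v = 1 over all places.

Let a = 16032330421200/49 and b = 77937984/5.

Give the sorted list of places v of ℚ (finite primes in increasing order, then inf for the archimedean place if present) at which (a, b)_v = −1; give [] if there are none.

[5, 23]

Mod squares: a ≡ 37, b ≡ 676545. Check v ∈ {∞, 2, 3, 5, 7, 23, 37, 53}.
v=37: a=37^1·(≡1), b=37^1·(≡34) mod 37; (1|37)=+1, (34|37)=+1; (−1)^{1·1·18}·(+1)^1·(+1)^1 = +1.
v=53: a=53^2·(≡24), b=53^1·(≡51) mod 53; (24|53)=+1, (51|53)=-1; (−1)^{2·1·26}·(+1)^1·(-1)^2 = +1.
v=7: a=7^-2·(≡2), b=7^0·(≡1) mod 7; (2|7)=+1, (1|7)=+1; (−1)^{-2·0·3}·(+1)^0·(+1)^-2 = +1.
v=2: v_2(a)=4, v_2(b)=6; units ≡ 5, 1 (mod 8); ε·ε+αω+βω = 0·0+4·0+6·1 ≡ 0  ⇒  (a,b)_2 = +1.
v=5: a=5^2·(≡2), b=5^-1·(≡4) mod 5; (2|5)=-1, (4|5)=+1; (−1)^{2·-1·2}·(-1)^-1·(+1)^2 = -1.
v=23: a=23^2·(≡15), b=23^1·(≡22) mod 23; (15|23)=-1, (22|23)=-1; (−1)^{2·1·11}·(-1)^1·(-1)^2 = -1.
v=∞: 37 > 0 and 676545 > 0  ⇒  (a,b)_∞ = +1.
v=3: a=3^6·(≡1), b=3^3·(≡2) mod 3; (1|3)=+1, (2|3)=-1; (−1)^{6·3·1}·(+1)^3·(-1)^6 = +1.
|Ram(37, 676545)| = 2, even; anisotropic at {5, 23}.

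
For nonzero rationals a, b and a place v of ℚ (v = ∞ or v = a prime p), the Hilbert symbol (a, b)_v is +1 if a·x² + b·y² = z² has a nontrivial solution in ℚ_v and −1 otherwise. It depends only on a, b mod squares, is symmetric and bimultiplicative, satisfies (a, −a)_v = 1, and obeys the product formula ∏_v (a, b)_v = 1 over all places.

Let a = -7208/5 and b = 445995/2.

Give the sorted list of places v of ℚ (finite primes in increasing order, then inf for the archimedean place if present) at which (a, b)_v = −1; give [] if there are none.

[11, 17]

(a, b) ≡ (-9010, 99110) mod (ℚ^×)²; places V = {2, 3, 5, 11, 17, 53, ∞}.
(a,b)_5: α=-1, u≡2; β=1, v≡2 (mod 5); (2|5)=-1, (2|5)=-1; sign (−1)^0·-1^1·-1^-1 = +1.
(a,b)_17: α=1, u≡7; β=1, v≡2 (mod 17); (7|17)=-1, (2|17)=+1; sign (−1)^0·-1^1·+1^1 = -1.
(a,b)_2: α=3, β=-1; u≡7, v≡3 (mod 8); ε(u)ε(v)=1·1, αω(v)=3·1, βω(u)=-1·0; sum ≡ 0  ⇒  +1.
(a,b)_∞: sgn(-9010)=−, sgn(99110)=+, so +1.
(a,b)_11: α=0, u≡6; β=1, v≡5 (mod 11); (6|11)=-1, (5|11)=+1; sign (−1)^0·-1^1·+1^0 = -1.
(a,b)_3: α=0, u≡2; β=2, v≡2 (mod 3); (2|3)=-1, (2|3)=-1; sign (−1)^0·-1^2·-1^0 = +1.
(a,b)_53: α=1, u≡47; β=1, v≡47 (mod 53); (47|53)=+1, (47|53)=+1; sign (−1)^0·+1^1·+1^1 = +1.
(-9010, 99110 / ℚ) ramifies at {11, 17}: a division algebra.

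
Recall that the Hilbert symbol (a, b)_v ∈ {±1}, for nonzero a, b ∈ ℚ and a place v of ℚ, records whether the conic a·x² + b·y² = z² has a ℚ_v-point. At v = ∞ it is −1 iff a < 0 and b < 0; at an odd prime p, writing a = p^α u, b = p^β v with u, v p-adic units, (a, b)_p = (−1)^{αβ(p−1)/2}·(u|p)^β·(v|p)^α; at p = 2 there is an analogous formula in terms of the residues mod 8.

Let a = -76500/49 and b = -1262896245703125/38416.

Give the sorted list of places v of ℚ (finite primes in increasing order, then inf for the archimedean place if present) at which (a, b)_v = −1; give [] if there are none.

Mod squares: a ≡ -85, b ≡ -4301. Check v ∈ {∞, 2, 3, 5, 7, 11, 17, 23}.
v=23: a=23^0·(≡7), b=23^1·(≡22) mod 23; (7|23)=-1, (22|23)=-1; (−1)^{0·1·11}·(-1)^1·(-1)^0 = -1.
v=17: a=17^1·(≡6), b=17^5·(≡13) mod 17; (6|17)=-1, (13|17)=+1; (−1)^{1·5·8}·(-1)^5·(+1)^1 = -1.
v=2: v_2(a)=2, v_2(b)=-4; units ≡ 3, 3 (mod 8); ε·ε+αω+βω = 1·1+2·1+-4·1 ≡ 1  ⇒  (a,b)_2 = -1.
v=11: a=11^0·(≡1), b=11^1·(≡9) mod 11; (1|11)=+1, (9|11)=+1; (−1)^{0·1·5}·(+1)^1·(+1)^0 = +1.
v=∞: -85 < 0 and -4301 < 0  ⇒  (a,b)_∞ = -1.
v=5: a=5^3·(≡2), b=5^8·(≡1) mod 5; (2|5)=-1, (1|5)=+1; (−1)^{3·8·2}·(-1)^8·(+1)^3 = +1.
v=3: a=3^2·(≡2), b=3^2·(≡1) mod 3; (2|3)=-1, (1|3)=+1; (−1)^{2·2·1}·(-1)^2·(+1)^2 = +1.
v=7: a=7^-2·(≡3), b=7^-4·(≡1) mod 7; (3|7)=-1, (1|7)=+1; (−1)^{-2·-4·3}·(-1)^-4·(+1)^-2 = +1.
(-85, -4301 / ℚ) ramifies at {2, 17, 23, ∞}: a division algebra.

[2, 17, 23, inf]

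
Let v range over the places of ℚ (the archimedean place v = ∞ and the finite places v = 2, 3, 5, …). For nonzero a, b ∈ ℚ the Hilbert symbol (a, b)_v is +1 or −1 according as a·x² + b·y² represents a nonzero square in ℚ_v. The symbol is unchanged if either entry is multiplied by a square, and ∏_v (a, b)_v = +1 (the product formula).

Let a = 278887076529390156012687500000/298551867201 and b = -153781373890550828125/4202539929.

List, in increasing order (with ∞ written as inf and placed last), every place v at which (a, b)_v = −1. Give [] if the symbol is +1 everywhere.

[5, 37]

(a, b) ≡ (17630, -37) mod (ℚ^×)²; places V = {2, 3, 5, 7, 11, 29, 37, 41, 43, 59, ∞}.
(a,b)_37: α=2, u≡23; β=1, v≡36 (mod 37); (23|37)=-1, (36|37)=+1; sign (−1)^0·-1^1·+1^2 = -1.
(a,b)_7: α=-6, u≡1; β=-8, v≡3 (mod 7); (1|7)=+1, (3|7)=-1; sign (−1)^0·+1^-8·-1^-6 = +1.
(a,b)_41: α=3, u≡23; β=2, v≡31 (mod 41); (23|41)=+1, (31|41)=+1; sign (−1)^0·+1^2·+1^3 = +1.
(a,b)_3: α=-6, u≡2; β=-6, v≡2 (mod 3); (2|3)=-1, (2|3)=-1; sign (−1)^0·-1^-6·-1^-6 = +1.
(a,b)_59: α=-2, u≡25; β=0, v≡45 (mod 59); (25|59)=+1, (45|59)=+1; sign (−1)^0·+1^0·+1^-2 = +1.
(a,b)_11: α=0, u≡7; β=2, v≡2 (mod 11); (7|11)=-1, (2|11)=-1; sign (−1)^0·-1^2·-1^0 = +1.
(a,b)_43: α=3, u≡17; β=2, v≡9 (mod 43); (17|43)=+1, (9|43)=+1; sign (−1)^0·+1^2·+1^3 = +1.
(a,b)_2: α=5, β=0; u≡7, v≡3 (mod 8); ε(u)ε(v)=1·1, αω(v)=5·1, βω(u)=0·0; sum ≡ 0  ⇒  +1.
(a,b)_29: α=6, u≡15; β=4, v≡2 (mod 29); (15|29)=-1, (2|29)=-1; sign (−1)^0·-1^4·-1^6 = +1.
(a,b)_5: α=9, u≡1; β=6, v≡3 (mod 5); (1|5)=+1, (3|5)=-1; sign (−1)^0·+1^6·-1^9 = -1.
(a,b)_∞: sgn(17630)=+, sgn(-37)=−, so +1.
Ram(17630, -37) = {5, 37}; no ℚ_5-point on the conic.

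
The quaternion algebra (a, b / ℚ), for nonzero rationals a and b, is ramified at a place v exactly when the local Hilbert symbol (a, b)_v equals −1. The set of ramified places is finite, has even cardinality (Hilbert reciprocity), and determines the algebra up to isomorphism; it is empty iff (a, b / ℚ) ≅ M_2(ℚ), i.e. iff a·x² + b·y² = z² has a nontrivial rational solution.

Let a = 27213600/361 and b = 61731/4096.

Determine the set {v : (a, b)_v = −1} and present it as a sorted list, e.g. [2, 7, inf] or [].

Mod squares: a ≡ 68034, b ≡ 19. Check v ∈ {∞, 2, 3, 5, 17, 19, 23, 29}.
v=5: a=5^2·(≡4), b=5^0·(≡1) mod 5; (4|5)=+1, (1|5)=+1; (−1)^{2·0·2}·(+1)^0·(+1)^2 = +1.
v=∞: 68034 > 0 and 19 > 0  ⇒  (a,b)_∞ = +1.
v=19: a=19^-2·(≡14), b=19^3·(≡6) mod 19; (14|19)=-1, (6|19)=+1; (−1)^{-2·3·9}·(-1)^3·(+1)^-2 = -1.
v=2: v_2(a)=5, v_2(b)=-12; units ≡ 1, 3 (mod 8); ε·ε+αω+βω = 0·1+5·1+-12·0 ≡ 1  ⇒  (a,b)_2 = -1.
v=23: a=23^1·(≡5), b=23^0·(≡11) mod 23; (5|23)=-1, (11|23)=-1; (−1)^{1·0·11}·(-1)^0·(-1)^1 = -1.
v=3: a=3^1·(≡1), b=3^2·(≡1) mod 3; (1|3)=+1, (1|3)=+1; (−1)^{1·2·1}·(+1)^2·(+1)^1 = +1.
v=17: a=17^1·(≡3), b=17^0·(≡13) mod 17; (3|17)=-1, (13|17)=+1; (−1)^{1·0·8}·(-1)^0·(+1)^1 = +1.
v=29: a=29^1·(≡17), b=29^0·(≡11) mod 29; (17|29)=-1, (11|29)=-1; (−1)^{1·0·14}·(-1)^0·(-1)^1 = -1.
Ram(68034, 19) = {2, 19, 23, 29}; no ℚ_2-point on the conic.

[2, 19, 23, 29]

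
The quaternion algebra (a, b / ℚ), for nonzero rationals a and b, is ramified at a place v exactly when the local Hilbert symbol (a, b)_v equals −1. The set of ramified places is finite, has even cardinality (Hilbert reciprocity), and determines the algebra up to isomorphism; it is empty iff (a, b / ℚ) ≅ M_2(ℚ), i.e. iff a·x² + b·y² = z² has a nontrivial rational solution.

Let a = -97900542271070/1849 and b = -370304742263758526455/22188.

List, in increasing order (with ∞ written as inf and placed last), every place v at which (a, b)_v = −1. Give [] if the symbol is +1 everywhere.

Mod squares: a ≡ -3230, b ≡ -165. Check v ∈ {∞, 2, 3, 5, 7, 11, 17, 19, 43}.
v=19: a=19^3·(≡1), b=19^6·(≡6) mod 19; (1|19)=+1, (6|19)=+1; (−1)^{3·6·9}·(+1)^6·(+1)^3 = +1.
v=5: a=5^1·(≡4), b=5^1·(≡3) mod 5; (4|5)=+1, (3|5)=-1; (−1)^{1·1·2}·(+1)^1·(-1)^1 = -1.
v=11: a=11^2·(≡5), b=11^3·(≡10) mod 11; (5|11)=+1, (10|11)=-1; (−1)^{2·3·5}·(+1)^3·(-1)^2 = +1.
v=2: v_2(a)=1, v_2(b)=-2; units ≡ 1, 3 (mod 8); ε·ε+αω+βω = 0·1+1·1+-2·0 ≡ 1  ⇒  (a,b)_2 = -1.
v=17: a=17^3·(≡7), b=17^6·(≡7) mod 17; (7|17)=-1, (7|17)=-1; (−1)^{3·6·8}·(-1)^6·(-1)^3 = -1.
v=43: a=43^-2·(≡16), b=43^-2·(≡33) mod 43; (16|43)=+1, (33|43)=-1; (−1)^{-2·-2·21}·(+1)^-2·(-1)^-2 = +1.
v=7: a=7^4·(≡1), b=7^2·(≡6) mod 7; (1|7)=+1, (6|7)=-1; (−1)^{4·2·3}·(+1)^2·(-1)^4 = +1.
v=∞: -3230 < 0 and -165 < 0  ⇒  (a,b)_∞ = -1.
v=3: a=3^0·(≡1), b=3^-1·(≡2) mod 3; (1|3)=+1, (2|3)=-1; (−1)^{0·-1·1}·(+1)^-1·(-1)^0 = +1.
(-3230, -165 / ℚ) ramifies at {2, 5, 17, ∞}: a division algebra.

[2, 5, 17, inf]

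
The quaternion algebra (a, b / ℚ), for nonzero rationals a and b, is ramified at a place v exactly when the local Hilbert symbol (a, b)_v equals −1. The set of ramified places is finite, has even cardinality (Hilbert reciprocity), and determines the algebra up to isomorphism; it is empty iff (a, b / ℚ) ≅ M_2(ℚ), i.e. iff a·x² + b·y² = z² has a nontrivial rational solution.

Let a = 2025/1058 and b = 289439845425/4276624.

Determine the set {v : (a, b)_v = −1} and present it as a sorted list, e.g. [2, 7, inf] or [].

Mod squares: a ≡ 2, b ≡ 43993. Check v ∈ {∞, 2, 3, 5, 11, 19, 23, 29, 37, 41, 47}.
v=41: a=41^0·(≡39), b=41^1·(≡7) mod 41; (39|41)=+1, (7|41)=-1; (−1)^{0·1·20}·(+1)^1·(-1)^0 = +1.
v=2: v_2(a)=-1, v_2(b)=-4; units ≡ 1, 1 (mod 8); ε·ε+αω+βω = 0·0+-1·0+-4·0 ≡ 0  ⇒  (a,b)_2 = +1.
v=19: a=19^0·(≡14), b=19^2·(≡12) mod 19; (14|19)=-1, (12|19)=-1; (−1)^{0·2·9}·(-1)^2·(-1)^0 = +1.
v=23: a=23^-2·(≡12), b=23^0·(≡14) mod 23; (12|23)=+1, (14|23)=-1; (−1)^{-2·0·11}·(+1)^0·(-1)^-2 = +1.
v=47: a=47^0·(≡8), b=47^-2·(≡34) mod 47; (8|47)=+1, (34|47)=+1; (−1)^{0·-2·23}·(+1)^-2·(+1)^0 = +1.
v=3: a=3^4·(≡2), b=3^6·(≡1) mod 3; (2|3)=-1, (1|3)=+1; (−1)^{4·6·1}·(-1)^6·(+1)^4 = +1.
v=∞: 2 > 0 and 43993 > 0  ⇒  (a,b)_∞ = +1.
v=29: a=29^0·(≡10), b=29^1·(≡22) mod 29; (10|29)=-1, (22|29)=+1; (−1)^{0·1·14}·(-1)^1·(+1)^0 = -1.
v=37: a=37^0·(≡13), b=37^1·(≡8) mod 37; (13|37)=-1, (8|37)=-1; (−1)^{0·1·18}·(-1)^1·(-1)^0 = -1.
v=11: a=11^0·(≡6), b=11^-2·(≡5) mod 11; (6|11)=-1, (5|11)=+1; (−1)^{0·-2·5}·(-1)^-2·(+1)^0 = +1.
v=5: a=5^2·(≡2), b=5^2·(≡3) mod 5; (2|5)=-1, (3|5)=-1; (−1)^{2·2·2}·(-1)^2·(-1)^2 = +1.
|Ram(2, 43993)| = 2, even; anisotropic at {29, 37}.

[29, 37]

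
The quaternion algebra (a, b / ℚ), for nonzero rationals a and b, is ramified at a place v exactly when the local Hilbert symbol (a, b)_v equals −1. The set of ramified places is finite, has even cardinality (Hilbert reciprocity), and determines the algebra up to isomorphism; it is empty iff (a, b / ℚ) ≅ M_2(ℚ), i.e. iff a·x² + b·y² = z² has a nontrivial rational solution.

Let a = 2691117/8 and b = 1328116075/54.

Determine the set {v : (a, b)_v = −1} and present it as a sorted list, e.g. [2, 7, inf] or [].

[2, 11, 17, 41]

Mod squares: a ≡ 598026, b ≡ 1122. Check v ∈ {∞, 2, 3, 5, 11, 13, 17, 41}.
v=11: a=11^1·(≡5), b=11^1·(≡1) mod 11; (5|11)=+1, (1|11)=+1; (−1)^{1·1·5}·(+1)^1·(+1)^1 = -1.
v=17: a=17^1·(≡6), b=17^1·(≡2) mod 17; (6|17)=-1, (2|17)=+1; (−1)^{1·1·8}·(-1)^1·(+1)^1 = -1.
v=2: v_2(a)=-3, v_2(b)=-1; units ≡ 5, 1 (mod 8); ε·ε+αω+βω = 0·0+-3·0+-1·1 ≡ 1  ⇒  (a,b)_2 = -1.
v=5: a=5^0·(≡4), b=5^2·(≡2) mod 5; (4|5)=+1, (2|5)=-1; (−1)^{0·2·2}·(+1)^2·(-1)^0 = +1.
v=41: a=41^1·(≡20), b=41^2·(≡13) mod 41; (20|41)=+1, (13|41)=-1; (−1)^{1·2·20}·(+1)^2·(-1)^1 = -1.
v=3: a=3^3·(≡1), b=3^-3·(≡2) mod 3; (1|3)=+1, (2|3)=-1; (−1)^{3·-3·1}·(+1)^-3·(-1)^3 = +1.
v=∞: 598026 > 0 and 1122 > 0  ⇒  (a,b)_∞ = +1.
v=13: a=13^1·(≡11), b=13^2·(≡3) mod 13; (11|13)=-1, (3|13)=+1; (−1)^{1·2·6}·(-1)^2·(+1)^1 = +1.
|Ram(598026, 1122)| = 4, even; anisotropic at {2, 11, 17, 41}.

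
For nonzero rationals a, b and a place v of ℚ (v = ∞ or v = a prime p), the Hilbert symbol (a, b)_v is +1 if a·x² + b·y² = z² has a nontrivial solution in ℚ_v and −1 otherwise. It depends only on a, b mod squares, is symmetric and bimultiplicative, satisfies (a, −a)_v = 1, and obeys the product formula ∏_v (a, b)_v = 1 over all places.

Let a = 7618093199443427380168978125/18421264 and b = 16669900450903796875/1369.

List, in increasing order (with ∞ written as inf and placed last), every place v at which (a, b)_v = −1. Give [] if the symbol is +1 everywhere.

[5, 23, 43, 47]

Mod squares: a ≡ 181051285, b ≡ 1135003. Check v ∈ {∞, 2, 3, 5, 7, 13, 19, 23, 29, 31, 37, 41, 43, 47}.
v=23: a=23^3·(≡15), b=23^2·(≡7) mod 23; (15|23)=-1, (7|23)=-1; (−1)^{3·2·11}·(-1)^2·(-1)^3 = -1.
v=31: a=31^4·(≡7), b=31^3·(≡16) mod 31; (7|31)=+1, (16|31)=+1; (−1)^{4·3·15}·(+1)^3·(+1)^4 = +1.
v=∞: 181051285 > 0 and 1135003 > 0  ⇒  (a,b)_∞ = +1.
v=43: a=43^3·(≡15), b=43^2·(≡12) mod 43; (15|43)=+1, (12|43)=-1; (−1)^{3·2·21}·(+1)^2·(-1)^3 = -1.
v=13: a=13^2·(≡10), b=13^0·(≡3) mod 13; (10|13)=+1, (3|13)=+1; (−1)^{2·0·6}·(+1)^0·(+1)^2 = +1.
v=29: a=29^-2·(≡23), b=29^0·(≡22) mod 29; (23|29)=+1, (22|29)=+1; (−1)^{-2·0·14}·(+1)^0·(+1)^-2 = +1.
v=2: v_2(a)=-4, v_2(b)=0; units ≡ 5, 3 (mod 8); ε·ε+αω+βω = 0·1+-4·1+0·1 ≡ 0  ⇒  (a,b)_2 = +1.
v=37: a=37^-2·(≡28), b=37^-2·(≡21) mod 37; (28|37)=+1, (21|37)=+1; (−1)^{-2·-2·18}·(+1)^-2·(+1)^-2 = +1.
v=7: a=7^2·(≡2), b=7^0·(≡4) mod 7; (2|7)=+1, (4|7)=+1; (−1)^{2·0·3}·(+1)^0·(+1)^2 = +1.
v=5: a=5^5·(≡2), b=5^6·(≡2) mod 5; (2|5)=-1, (2|5)=-1; (−1)^{5·6·2}·(-1)^6·(-1)^5 = -1.
v=47: a=47^1·(≡39), b=47^1·(≡33) mod 47; (39|47)=-1, (33|47)=-1; (−1)^{1·1·23}·(-1)^1·(-1)^1 = -1.
v=3: a=3^2·(≡1), b=3^0·(≡1) mod 3; (1|3)=+1, (1|3)=+1; (−1)^{2·0·1}·(+1)^0·(+1)^2 = +1.
v=19: a=19^1·(≡18), b=19^1·(≡1) mod 19; (18|19)=-1, (1|19)=+1; (−1)^{1·1·9}·(-1)^1·(+1)^1 = +1.
v=41: a=41^1·(≡39), b=41^1·(≡39) mod 41; (39|41)=+1, (39|41)=+1; (−1)^{1·1·20}·(+1)^1·(+1)^1 = +1.
Ram(181051285, 1135003) = {5, 23, 43, 47}; no ℚ_5-point on the conic.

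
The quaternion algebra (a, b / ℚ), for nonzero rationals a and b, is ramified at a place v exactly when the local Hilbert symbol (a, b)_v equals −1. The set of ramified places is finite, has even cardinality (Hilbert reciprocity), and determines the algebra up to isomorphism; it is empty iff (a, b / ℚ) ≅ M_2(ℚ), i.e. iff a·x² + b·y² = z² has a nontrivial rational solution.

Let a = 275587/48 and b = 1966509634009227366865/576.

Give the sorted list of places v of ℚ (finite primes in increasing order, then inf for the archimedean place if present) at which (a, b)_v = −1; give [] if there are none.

[17, 19, 29, 43]

(a, b) ≡ (826761, 14003665) mod (ℚ^×)²; places V = {2, 3, 5, 13, 17, 19, 23, 29, 43, ∞}.
(a,b)_∞: sgn(826761)=+, sgn(14003665)=+, so +1.
(a,b)_23: α=0, u≡12; β=1, v≡14 (mod 23); (12|23)=+1, (14|23)=-1; sign (−1)^0·+1^1·-1^0 = +1.
(a,b)_19: α=0, u≡3; β=1, v≡4 (mod 19); (3|19)=-1, (4|19)=+1; sign (−1)^0·-1^1·+1^0 = -1.
(a,b)_29: α=1, u≡27; β=3, v≡24 (mod 29); (27|29)=-1, (24|29)=+1; sign (−1)^0·-1^3·+1^1 = -1.
(a,b)_13: α=1, u≡1; β=3, v≡1 (mod 13); (1|13)=+1, (1|13)=+1; sign (−1)^0·+1^3·+1^1 = +1.
(a,b)_2: α=-4, β=-6; u≡1, v≡1 (mod 8); ε(u)ε(v)=0·0, αω(v)=-4·0, βω(u)=-6·0; sum ≡ 0  ⇒  +1.
(a,b)_17: α=1, u≡8; β=3, v≡11 (mod 17); (8|17)=+1, (11|17)=-1; sign (−1)^0·+1^3·-1^1 = -1.
(a,b)_43: α=1, u≡9; β=4, v≡19 (mod 43); (9|43)=+1, (19|43)=-1; sign (−1)^0·+1^4·-1^1 = -1.
(a,b)_5: α=0, u≡4; β=1, v≡3 (mod 5); (4|5)=+1, (3|5)=-1; sign (−1)^0·+1^1·-1^0 = +1.
(a,b)_3: α=-1, u≡1; β=-2, v≡1 (mod 3); (1|3)=+1, (1|3)=+1; sign (−1)^0·+1^-2·+1^-1 = +1.
(826761, 14003665 / ℚ) ramifies at {17, 19, 29, 43}: a division algebra.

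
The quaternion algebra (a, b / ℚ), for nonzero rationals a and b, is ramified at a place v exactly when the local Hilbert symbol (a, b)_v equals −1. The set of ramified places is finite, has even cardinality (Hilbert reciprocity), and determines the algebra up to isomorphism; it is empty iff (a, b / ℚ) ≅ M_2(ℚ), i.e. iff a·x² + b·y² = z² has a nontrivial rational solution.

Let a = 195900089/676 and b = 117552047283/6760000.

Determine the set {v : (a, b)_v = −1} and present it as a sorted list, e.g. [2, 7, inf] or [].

(a, b) ≡ (33041, 99123) mod (ℚ^×)²; places V = {2, 3, 5, 7, 11, 13, 19, 37, 47, ∞}.
(a,b)_2: α=-2, β=-6; u≡1, v≡3 (mod 8); ε(u)ε(v)=0·1, αω(v)=-2·1, βω(u)=-6·0; sum ≡ 0  ⇒  +1.
(a,b)_47: α=1, u≡41; β=1, v≡29 (mod 47); (41|47)=-1, (29|47)=-1; sign (−1)^1·-1^1·-1^1 = -1.
(a,b)_3: α=0, u≡2; β=5, v≡2 (mod 3); (2|3)=-1, (2|3)=-1; sign (−1)^0·-1^5·-1^0 = -1.
(a,b)_37: α=1, u≡23; β=1, v≡31 (mod 37); (23|37)=-1, (31|37)=-1; sign (−1)^0·-1^1·-1^1 = +1.
(a,b)_7: α=2, u≡4; β=0, v≡3 (mod 7); (4|7)=+1, (3|7)=-1; sign (−1)^0·+1^0·-1^2 = +1.
(a,b)_19: α=1, u≡13; β=1, v≡6 (mod 19); (13|19)=-1, (6|19)=+1; sign (−1)^1·-1^1·+1^1 = +1.
(a,b)_11: α=2, u≡8; β=4, v≡6 (mod 11); (8|11)=-1, (6|11)=-1; sign (−1)^0·-1^4·-1^2 = +1.
(a,b)_∞: sgn(33041)=+, sgn(99123)=+, so +1.
(a,b)_13: α=-2, u≡2; β=-2, v≡5 (mod 13); (2|13)=-1, (5|13)=-1; sign (−1)^0·-1^-2·-1^-2 = +1.
(a,b)_5: α=0, u≡4; β=-4, v≡3 (mod 5); (4|5)=+1, (3|5)=-1; sign (−1)^0·+1^-4·-1^0 = +1.
Ram(33041, 99123) = {3, 47}; no ℚ_3-point on the conic.

[3, 47]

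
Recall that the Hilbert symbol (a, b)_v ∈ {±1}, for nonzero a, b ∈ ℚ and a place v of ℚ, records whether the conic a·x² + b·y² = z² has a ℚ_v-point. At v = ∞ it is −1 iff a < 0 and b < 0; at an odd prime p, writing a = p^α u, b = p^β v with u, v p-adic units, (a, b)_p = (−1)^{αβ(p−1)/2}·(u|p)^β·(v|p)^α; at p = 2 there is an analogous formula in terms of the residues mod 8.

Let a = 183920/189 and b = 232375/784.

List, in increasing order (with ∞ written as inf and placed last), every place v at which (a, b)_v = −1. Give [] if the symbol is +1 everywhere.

[2, 7]

Mod squares: a ≡ 1995, b ≡ 55. Check v ∈ {∞, 2, 3, 5, 7, 11, 13, 19}.
v=3: a=3^-3·(≡2), b=3^0·(≡1) mod 3; (2|3)=-1, (1|3)=+1; (−1)^{-3·0·1}·(-1)^0·(+1)^-3 = +1.
v=19: a=19^1·(≡10), b=19^0·(≡1) mod 19; (10|19)=-1, (1|19)=+1; (−1)^{1·0·9}·(-1)^0·(+1)^1 = +1.
v=11: a=11^2·(≡1), b=11^1·(≡9) mod 11; (1|11)=+1, (9|11)=+1; (−1)^{2·1·5}·(+1)^1·(+1)^2 = +1.
v=5: a=5^1·(≡1), b=5^3·(≡1) mod 5; (1|5)=+1, (1|5)=+1; (−1)^{1·3·2}·(+1)^3·(+1)^1 = +1.
v=13: a=13^0·(≡5), b=13^2·(≡9) mod 13; (5|13)=-1, (9|13)=+1; (−1)^{0·2·6}·(-1)^2·(+1)^0 = +1.
v=2: v_2(a)=4, v_2(b)=-4; units ≡ 3, 7 (mod 8); ε·ε+αω+βω = 1·1+4·0+-4·1 ≡ 1  ⇒  (a,b)_2 = -1.
v=∞: 1995 > 0 and 55 > 0  ⇒  (a,b)_∞ = +1.
v=7: a=7^-1·(≡5), b=7^-2·(≡5) mod 7; (5|7)=-1, (5|7)=-1; (−1)^{-1·-2·3}·(-1)^-2·(-1)^-1 = -1.
|Ram(1995, 55)| = 2, even; anisotropic at {2, 7}.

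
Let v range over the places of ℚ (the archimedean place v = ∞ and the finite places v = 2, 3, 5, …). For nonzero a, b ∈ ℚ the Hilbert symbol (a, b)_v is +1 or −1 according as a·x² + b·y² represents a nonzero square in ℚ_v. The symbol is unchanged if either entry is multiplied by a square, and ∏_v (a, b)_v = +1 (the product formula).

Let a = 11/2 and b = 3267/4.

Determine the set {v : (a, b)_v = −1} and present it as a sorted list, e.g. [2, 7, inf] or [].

[]

(a, b) ≡ (22, 3) mod (ℚ^×)²; places V = {2, 3, 11, ∞}.
(a,b)_11: α=1, u≡6; β=2, v≡4 (mod 11); (6|11)=-1, (4|11)=+1; sign (−1)^0·-1^2·+1^1 = +1.
(a,b)_∞: sgn(22)=+, sgn(3)=+, so +1.
(a,b)_3: α=0, u≡1; β=3, v≡1 (mod 3); (1|3)=+1, (1|3)=+1; sign (−1)^0·+1^3·+1^0 = +1.
(a,b)_2: α=-1, β=-2; u≡3, v≡3 (mod 8); ε(u)ε(v)=1·1, αω(v)=-1·1, βω(u)=-2·1; sum ≡ 0  ⇒  +1.
Ram(a, b) = ∅: the form 22·x² + 3·y² − z² is isotropic over every ℚ_v, so by Hasse–Minkowski it is isotropic over ℚ.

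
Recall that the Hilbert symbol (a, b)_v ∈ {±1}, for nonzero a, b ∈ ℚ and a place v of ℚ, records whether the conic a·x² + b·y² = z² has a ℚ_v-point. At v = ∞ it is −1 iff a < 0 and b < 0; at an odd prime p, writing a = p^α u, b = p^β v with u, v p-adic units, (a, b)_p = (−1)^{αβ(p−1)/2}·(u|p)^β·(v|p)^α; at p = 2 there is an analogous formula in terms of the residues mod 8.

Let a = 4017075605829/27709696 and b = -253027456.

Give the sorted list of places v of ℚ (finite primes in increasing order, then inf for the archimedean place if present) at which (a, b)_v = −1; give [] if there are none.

Mod squares: a ≡ 341, b ≡ -34. Check v ∈ {∞, 2, 3, 7, 11, 13, 17, 23, 31, 47}.
v=23: a=23^2·(≡21), b=23^0·(≡6) mod 23; (21|23)=-1, (6|23)=+1; (−1)^{2·0·11}·(-1)^0·(+1)^2 = +1.
v=11: a=11^5·(≡9), b=11^2·(≡8) mod 11; (9|11)=+1, (8|11)=-1; (−1)^{5·2·5}·(+1)^2·(-1)^5 = -1.
v=13: a=13^2·(≡1), b=13^0·(≡7) mod 13; (1|13)=+1, (7|13)=-1; (−1)^{2·0·6}·(+1)^0·(-1)^2 = +1.
v=7: a=7^-2·(≡3), b=7^0·(≡4) mod 7; (3|7)=-1, (4|7)=+1; (−1)^{-2·0·3}·(-1)^0·(+1)^-2 = +1.
v=3: a=3^2·(≡2), b=3^0·(≡2) mod 3; (2|3)=-1, (2|3)=-1; (−1)^{2·0·1}·(-1)^0·(-1)^2 = +1.
v=2: v_2(a)=-8, v_2(b)=7; units ≡ 5, 7 (mod 8); ε·ε+αω+βω = 0·1+-8·0+7·1 ≡ 1  ⇒  (a,b)_2 = -1.
v=31: a=31^1·(≡11), b=31^2·(≡18) mod 31; (11|31)=-1, (18|31)=+1; (−1)^{1·2·15}·(-1)^2·(+1)^1 = +1.
v=∞: 341 > 0 and -34 < 0  ⇒  (a,b)_∞ = +1.
v=17: a=17^0·(≡15), b=17^1·(≡8) mod 17; (15|17)=+1, (8|17)=+1; (−1)^{0·1·8}·(+1)^1·(+1)^0 = +1.
v=47: a=47^-2·(≡9), b=47^0·(≡5) mod 47; (9|47)=+1, (5|47)=-1; (−1)^{-2·0·23}·(+1)^0·(-1)^-2 = +1.
|Ram(341, -34)| = 2, even; anisotropic at {2, 11}.

[2, 11]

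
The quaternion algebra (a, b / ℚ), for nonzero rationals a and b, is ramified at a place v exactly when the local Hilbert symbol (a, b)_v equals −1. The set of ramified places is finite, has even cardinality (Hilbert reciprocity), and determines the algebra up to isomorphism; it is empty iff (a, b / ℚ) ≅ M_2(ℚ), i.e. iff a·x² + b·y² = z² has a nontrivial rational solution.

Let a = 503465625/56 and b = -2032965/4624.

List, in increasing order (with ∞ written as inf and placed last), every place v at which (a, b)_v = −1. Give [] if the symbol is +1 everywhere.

Mod squares: a ≡ 15470, b ≡ -165. Check v ∈ {∞, 2, 3, 5, 7, 11, 13, 17, 37}.
v=2: v_2(a)=-3, v_2(b)=-4; units ≡ 7, 3 (mod 8); ε·ε+αω+βω = 1·1+-3·1+-4·0 ≡ 0  ⇒  (a,b)_2 = +1.
v=∞: 15470 > 0 and -165 < 0  ⇒  (a,b)_∞ = +1.
v=37: a=37^0·(≡4), b=37^2·(≡5) mod 37; (4|37)=+1, (5|37)=-1; (−1)^{0·2·18}·(+1)^2·(-1)^0 = +1.
v=7: a=7^-1·(≡5), b=7^0·(≡6) mod 7; (5|7)=-1, (6|7)=-1; (−1)^{-1·0·3}·(-1)^0·(-1)^-1 = -1.
v=5: a=5^5·(≡4), b=5^1·(≡3) mod 5; (4|5)=+1, (3|5)=-1; (−1)^{5·1·2}·(+1)^1·(-1)^5 = -1.
v=3: a=3^6·(≡2), b=3^3·(≡2) mod 3; (2|3)=-1, (2|3)=-1; (−1)^{6·3·1}·(-1)^3·(-1)^6 = -1.
v=13: a=13^1·(≡5), b=13^0·(≡3) mod 13; (5|13)=-1, (3|13)=+1; (−1)^{1·0·6}·(-1)^0·(+1)^1 = +1.
v=17: a=17^1·(≡2), b=17^-2·(≡3) mod 17; (2|17)=+1, (3|17)=-1; (−1)^{1·-2·8}·(+1)^-2·(-1)^1 = -1.
v=11: a=11^0·(≡3), b=11^1·(≡10) mod 11; (3|11)=+1, (10|11)=-1; (−1)^{0·1·5}·(+1)^1·(-1)^0 = +1.
(15470, -165 / ℚ) ramifies at {3, 5, 7, 17}: a division algebra.

[3, 5, 7, 17]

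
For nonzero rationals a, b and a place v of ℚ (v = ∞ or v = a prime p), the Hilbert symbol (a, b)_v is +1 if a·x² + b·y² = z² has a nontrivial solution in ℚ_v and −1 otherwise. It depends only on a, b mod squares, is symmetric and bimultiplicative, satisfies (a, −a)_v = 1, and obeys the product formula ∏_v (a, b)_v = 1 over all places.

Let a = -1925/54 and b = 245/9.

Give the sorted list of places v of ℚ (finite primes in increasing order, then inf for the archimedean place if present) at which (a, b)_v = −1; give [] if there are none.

[2, 3, 5, 7]

(a, b) ≡ (-462, 5) mod (ℚ^×)²; places V = {2, 3, 5, 7, 11, ∞}.
(a,b)_7: α=1, u≡1; β=2, v≡6 (mod 7); (1|7)=+1, (6|7)=-1; sign (−1)^0·+1^2·-1^1 = -1.
(a,b)_∞: sgn(-462)=−, sgn(5)=+, so +1.
(a,b)_11: α=1, u≡10; β=0, v≡4 (mod 11); (10|11)=-1, (4|11)=+1; sign (−1)^0·-1^0·+1^1 = +1.
(a,b)_2: α=-1, β=0; u≡1, v≡5 (mod 8); ε(u)ε(v)=0·0, αω(v)=-1·1, βω(u)=0·0; sum ≡ 1  ⇒  -1.
(a,b)_5: α=2, u≡2; β=1, v≡1 (mod 5); (2|5)=-1, (1|5)=+1; sign (−1)^0·-1^1·+1^2 = -1.
(a,b)_3: α=-3, u≡2; β=-2, v≡2 (mod 3); (2|3)=-1, (2|3)=-1; sign (−1)^0·-1^-2·-1^-3 = -1.
|Ram(-462, 5)| = 4, even; anisotropic at {2, 3, 5, 7}.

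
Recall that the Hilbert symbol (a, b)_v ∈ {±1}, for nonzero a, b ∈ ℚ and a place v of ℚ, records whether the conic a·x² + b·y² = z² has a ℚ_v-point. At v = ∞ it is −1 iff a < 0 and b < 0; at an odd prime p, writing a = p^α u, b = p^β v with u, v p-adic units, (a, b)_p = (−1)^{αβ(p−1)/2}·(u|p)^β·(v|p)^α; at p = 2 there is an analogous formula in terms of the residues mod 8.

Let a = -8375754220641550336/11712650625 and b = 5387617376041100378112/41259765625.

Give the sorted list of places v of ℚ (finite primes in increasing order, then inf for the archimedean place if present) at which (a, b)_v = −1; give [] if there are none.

Mod squares: a ≡ -54694, b ≡ 55883. Check v ∈ {∞, 2, 3, 5, 11, 13, 17, 23, 29, 37, 41, 47}.
v=3: a=3^-4·(≡2), b=3^2·(≡2) mod 3; (2|3)=-1, (2|3)=-1; (−1)^{-4·2·1}·(-1)^2·(-1)^-4 = +1.
v=5: a=5^-4·(≡4), b=5^-12·(≡3) mod 5; (4|5)=+1, (3|5)=-1; (−1)^{-4·-12·2}·(+1)^-12·(-1)^-4 = +1.
v=11: a=11^4·(≡1), b=11^2·(≡9) mod 11; (1|11)=+1, (9|11)=+1; (−1)^{4·2·5}·(+1)^2·(+1)^4 = +1.
v=37: a=37^-2·(≡19), b=37^0·(≡17) mod 37; (19|37)=-1, (17|37)=-1; (−1)^{-2·0·18}·(-1)^0·(-1)^-2 = +1.
v=23: a=23^1·(≡20), b=23^2·(≡2) mod 23; (20|23)=-1, (2|23)=+1; (−1)^{1·2·11}·(-1)^2·(+1)^1 = +1.
v=2: v_2(a)=15, v_2(b)=18; units ≡ 5, 3 (mod 8); ε·ε+αω+βω = 0·1+15·1+18·1 ≡ 1  ⇒  (a,b)_2 = -1.
v=17: a=17^2·(≡10), b=17^2·(≡8) mod 17; (10|17)=-1, (8|17)=+1; (−1)^{2·2·8}·(-1)^2·(+1)^2 = +1.
v=47: a=47^2·(≡34), b=47^3·(≡28) mod 47; (34|47)=+1, (28|47)=+1; (−1)^{2·3·23}·(+1)^3·(+1)^2 = +1.
v=29: a=29^1·(≡28), b=29^1·(≡7) mod 29; (28|29)=+1, (7|29)=+1; (−1)^{1·1·14}·(+1)^1·(+1)^1 = +1.
v=13: a=13^-2·(≡9), b=13^-2·(≡12) mod 13; (9|13)=+1, (12|13)=+1; (−1)^{-2·-2·6}·(+1)^-2·(+1)^-2 = +1.
v=∞: -54694 < 0 and 55883 > 0  ⇒  (a,b)_∞ = +1.
v=41: a=41^1·(≡34), b=41^1·(≡39) mod 41; (34|41)=-1, (39|41)=+1; (−1)^{1·1·20}·(-1)^1·(+1)^1 = -1.
Ram(-54694, 55883) = {2, 41}; no ℚ_2-point on the conic.

[2, 41]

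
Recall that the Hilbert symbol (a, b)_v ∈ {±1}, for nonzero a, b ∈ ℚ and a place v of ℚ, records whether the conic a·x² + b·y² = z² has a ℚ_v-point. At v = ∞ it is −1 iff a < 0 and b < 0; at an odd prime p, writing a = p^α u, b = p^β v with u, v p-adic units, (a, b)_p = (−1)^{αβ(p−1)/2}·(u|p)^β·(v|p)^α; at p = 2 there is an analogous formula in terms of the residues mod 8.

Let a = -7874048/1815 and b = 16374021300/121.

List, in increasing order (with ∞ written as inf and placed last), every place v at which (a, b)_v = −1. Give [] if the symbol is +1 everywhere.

(a, b) ≡ (-2730, 13) mod (ℚ^×)²; places V = {2, 3, 5, 7, 11, 13, ∞}.
(a,b)_11: α=-2, u≡4; β=-2, v≡10 (mod 11); (4|11)=+1, (10|11)=-1; sign (−1)^0·+1^-2·-1^-2 = +1.
(a,b)_2: α=9, β=2; u≡3, v≡5 (mod 8); ε(u)ε(v)=1·0, αω(v)=9·1, βω(u)=2·1; sum ≡ 1  ⇒  -1.
(a,b)_13: α=3, u≡7; β=5, v≡1 (mod 13); (7|13)=-1, (1|13)=+1; sign (−1)^0·-1^5·+1^3 = -1.
(a,b)_5: α=-1, u≡4; β=2, v≡2 (mod 5); (4|5)=+1, (2|5)=-1; sign (−1)^0·+1^2·-1^-1 = -1.
(a,b)_∞: sgn(-2730)=−, sgn(13)=+, so +1.
(a,b)_7: α=1, u≡4; β=2, v≡5 (mod 7); (4|7)=+1, (5|7)=-1; sign (−1)^0·+1^2·-1^1 = -1.
(a,b)_3: α=-1, u≡2; β=2, v≡1 (mod 3); (2|3)=-1, (1|3)=+1; sign (−1)^0·-1^2·+1^-1 = +1.
(-2730, 13 / ℚ) ramifies at {2, 5, 7, 13}: a division algebra.

[2, 5, 7, 13]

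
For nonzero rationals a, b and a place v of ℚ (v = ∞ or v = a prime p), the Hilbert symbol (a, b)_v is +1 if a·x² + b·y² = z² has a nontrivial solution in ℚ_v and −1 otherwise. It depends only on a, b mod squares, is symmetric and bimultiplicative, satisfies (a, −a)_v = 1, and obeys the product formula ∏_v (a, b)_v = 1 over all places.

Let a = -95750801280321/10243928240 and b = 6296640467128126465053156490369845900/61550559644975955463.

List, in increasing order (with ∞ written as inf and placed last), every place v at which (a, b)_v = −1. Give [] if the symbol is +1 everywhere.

Mod squares: a ≡ -33915, b ≡ 357. Check v ∈ {∞, 2, 3, 5, 7, 11, 13, 17, 19, 41, 47}.
v=13: a=13^-2·(≡7), b=13^-8·(≡6) mod 13; (7|13)=-1, (6|13)=-1; (−1)^{-2·-8·6}·(-1)^-8·(-1)^-2 = +1.
v=5: a=5^-1·(≡3), b=5^2·(≡2) mod 5; (3|5)=-1, (2|5)=-1; (−1)^{-1·2·2}·(-1)^2·(-1)^-1 = -1.
v=3: a=3^1·(≡2), b=3^5·(≡2) mod 3; (2|3)=-1, (2|3)=-1; (−1)^{1·5·1}·(-1)^5·(-1)^1 = -1.
v=41: a=41^4·(≡36), b=41^10·(≡11) mod 41; (36|41)=+1, (11|41)=-1; (−1)^{4·10·20}·(+1)^10·(-1)^4 = +1.
v=2: v_2(a)=-4, v_2(b)=2; units ≡ 5, 5 (mod 8); ε·ε+αω+βω = 0·0+-4·1+2·1 ≡ 0  ⇒  (a,b)_2 = +1.
v=∞: -33915 < 0 and 357 > 0  ⇒  (a,b)_∞ = +1.
v=7: a=7^-3·(≡6), b=7^-1·(≡2) mod 7; (6|7)=-1, (2|7)=+1; (−1)^{-3·-1·3}·(-1)^-1·(+1)^-3 = +1.
v=19: a=19^1·(≡17), b=19^6·(≡14) mod 19; (17|19)=+1, (14|19)=-1; (−1)^{1·6·9}·(+1)^6·(-1)^1 = -1.
v=47: a=47^-2·(≡10), b=47^-6·(≡32) mod 47; (10|47)=-1, (32|47)=+1; (−1)^{-2·-6·23}·(-1)^-6·(+1)^-2 = +1.
v=11: a=11^2·(≡3), b=11^0·(≡3) mod 11; (3|11)=+1, (3|11)=+1; (−1)^{2·0·5}·(+1)^0·(+1)^2 = +1.
v=17: a=17^3·(≡10), b=17^7·(≡8) mod 17; (10|17)=-1, (8|17)=+1; (−1)^{3·7·8}·(-1)^7·(+1)^3 = -1.
Ram(-33915, 357) = {3, 5, 17, 19}; no ℚ_3-point on the conic.

[3, 5, 17, 19]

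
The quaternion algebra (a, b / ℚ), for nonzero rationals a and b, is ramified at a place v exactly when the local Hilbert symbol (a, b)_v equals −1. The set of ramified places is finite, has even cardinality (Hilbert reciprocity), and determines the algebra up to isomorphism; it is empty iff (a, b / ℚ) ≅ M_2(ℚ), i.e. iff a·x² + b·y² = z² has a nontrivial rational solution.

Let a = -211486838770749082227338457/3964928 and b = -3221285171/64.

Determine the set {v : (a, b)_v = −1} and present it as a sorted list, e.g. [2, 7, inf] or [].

Mod squares: a ≡ -1394, b ≡ -11339. Check v ∈ {∞, 2, 3, 11, 13, 17, 19, 23, 29, 41}.
v=19: a=19^2·(≡3), b=19^0·(≡6) mod 19; (3|19)=-1, (6|19)=+1; (−1)^{2·0·9}·(-1)^0·(+1)^2 = +1.
v=2: v_2(a)=-15, v_2(b)=-6; units ≡ 7, 5 (mod 8); ε·ε+αω+βω = 1·0+-15·1+-6·0 ≡ 1  ⇒  (a,b)_2 = -1.
v=29: a=29^2·(≡2), b=29^1·(≡27) mod 29; (2|29)=-1, (27|29)=-1; (−1)^{2·1·14}·(-1)^1·(-1)^2 = -1.
v=3: a=3^4·(≡1), b=3^0·(≡1) mod 3; (1|3)=+1, (1|3)=+1; (−1)^{4·0·1}·(+1)^0·(+1)^4 = +1.
v=41: a=41^5·(≡28), b=41^2·(≡36) mod 41; (28|41)=-1, (36|41)=+1; (−1)^{5·2·20}·(-1)^2·(+1)^5 = +1.
v=17: a=17^3·(≡11), b=17^1·(≡2) mod 17; (11|17)=-1, (2|17)=+1; (−1)^{3·1·8}·(-1)^1·(+1)^3 = -1.
v=13: a=13^4·(≡12), b=13^2·(≡12) mod 13; (12|13)=+1, (12|13)=+1; (−1)^{4·2·6}·(+1)^2·(+1)^4 = +1.
v=23: a=23^2·(≡9), b=23^1·(≡9) mod 23; (9|23)=+1, (9|23)=+1; (−1)^{2·1·11}·(+1)^1·(+1)^2 = +1.
v=11: a=11^-2·(≡3), b=11^0·(≡8) mod 11; (3|11)=+1, (8|11)=-1; (−1)^{-2·0·5}·(+1)^0·(-1)^-2 = +1.
v=∞: -1394 < 0 and -11339 < 0  ⇒  (a,b)_∞ = -1.
(-1394, -11339 / ℚ) ramifies at {2, 17, 29, ∞}: a division algebra.

[2, 17, 29, inf]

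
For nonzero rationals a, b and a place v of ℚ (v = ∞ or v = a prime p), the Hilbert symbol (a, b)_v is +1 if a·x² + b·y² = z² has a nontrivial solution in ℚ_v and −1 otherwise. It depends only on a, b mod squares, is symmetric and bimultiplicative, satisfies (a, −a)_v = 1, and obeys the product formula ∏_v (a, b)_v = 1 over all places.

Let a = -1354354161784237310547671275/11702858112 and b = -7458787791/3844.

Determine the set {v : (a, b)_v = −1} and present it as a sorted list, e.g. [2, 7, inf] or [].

Mod squares: a ≡ -2002, b ≡ -119. Check v ∈ {∞, 2, 3, 5, 7, 11, 13, 17, 19, 29, 31}.
v=∞: -2002 < 0 and -119 < 0  ⇒  (a,b)_∞ = -1.
v=13: a=13^5·(≡5), b=13^2·(≡2) mod 13; (5|13)=-1, (2|13)=-1; (−1)^{5·2·6}·(-1)^2·(-1)^5 = -1.
v=5: a=5^2·(≡2), b=5^0·(≡1) mod 5; (2|5)=-1, (1|5)=+1; (−1)^{2·0·2}·(-1)^0·(+1)^2 = +1.
v=2: v_2(a)=-7, v_2(b)=-2; units ≡ 7, 1 (mod 8); ε·ε+αω+βω = 1·0+-7·0+-2·0 ≡ 0  ⇒  (a,b)_2 = +1.
v=17: a=17^2·(≡1), b=17^1·(≡6) mod 17; (1|17)=+1, (6|17)=-1; (−1)^{2·1·8}·(+1)^1·(-1)^2 = +1.
v=7: a=7^11·(≡4), b=7^3·(≡1) mod 7; (4|7)=+1, (1|7)=+1; (−1)^{11·3·3}·(+1)^3·(+1)^11 = -1.
v=19: a=19^2·(≡14), b=19^0·(≡8) mod 19; (14|19)=-1, (8|19)=-1; (−1)^{2·0·9}·(-1)^0·(-1)^2 = +1.
v=29: a=29^4·(≡28), b=29^2·(≡2) mod 29; (28|29)=+1, (2|29)=-1; (−1)^{4·2·14}·(+1)^2·(-1)^4 = +1.
v=11: a=11^-1·(≡1), b=11^0·(≡8) mod 11; (1|11)=+1, (8|11)=-1; (−1)^{-1·0·5}·(+1)^0·(-1)^-1 = -1.
v=31: a=31^-4·(≡24), b=31^-2·(≡25) mod 31; (24|31)=-1, (25|31)=+1; (−1)^{-4·-2·15}·(-1)^-2·(+1)^-4 = +1.
v=3: a=3^-2·(≡2), b=3^2·(≡1) mod 3; (2|3)=-1, (1|3)=+1; (−1)^{-2·2·1}·(-1)^2·(+1)^-2 = +1.
Ram(-2002, -119) = {7, 11, 13, ∞}; no ℚ_7-point on the conic.

[7, 11, 13, inf]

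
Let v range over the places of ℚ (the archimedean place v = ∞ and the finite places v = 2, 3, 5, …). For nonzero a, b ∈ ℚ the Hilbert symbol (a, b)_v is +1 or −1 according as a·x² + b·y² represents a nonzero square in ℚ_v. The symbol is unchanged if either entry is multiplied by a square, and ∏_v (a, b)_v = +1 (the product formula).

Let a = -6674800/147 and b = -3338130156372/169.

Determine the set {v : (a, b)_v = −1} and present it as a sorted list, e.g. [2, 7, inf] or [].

[2, 3, 11, inf]

Mod squares: a ≡ -50061, b ≡ -37. Check v ∈ {∞, 2, 3, 5, 7, 11, 13, 37, 41}.
v=7: a=7^-2·(≡5), b=7^0·(≡3) mod 7; (5|7)=-1, (3|7)=-1; (−1)^{-2·0·3}·(-1)^0·(-1)^-2 = +1.
v=37: a=37^1·(≡25), b=37^3·(≡21) mod 37; (25|37)=+1, (21|37)=+1; (−1)^{1·3·18}·(+1)^3·(+1)^1 = +1.
v=3: a=3^-1·(≡2), b=3^4·(≡2) mod 3; (2|3)=-1, (2|3)=-1; (−1)^{-1·4·1}·(-1)^4·(-1)^-1 = -1.
v=13: a=13^0·(≡6), b=13^-2·(≡2) mod 13; (6|13)=-1, (2|13)=-1; (−1)^{0·-2·6}·(-1)^-2·(-1)^0 = +1.
v=41: a=41^1·(≡9), b=41^2·(≡4) mod 41; (9|41)=+1, (4|41)=+1; (−1)^{1·2·20}·(+1)^2·(+1)^1 = +1.
v=2: v_2(a)=4, v_2(b)=2; units ≡ 3, 3 (mod 8); ε·ε+αω+βω = 1·1+4·1+2·1 ≡ 1  ⇒  (a,b)_2 = -1.
v=11: a=11^1·(≡1), b=11^2·(≡6) mod 11; (1|11)=+1, (6|11)=-1; (−1)^{1·2·5}·(+1)^2·(-1)^1 = -1.
v=∞: -50061 < 0 and -37 < 0  ⇒  (a,b)_∞ = -1.
v=5: a=5^2·(≡4), b=5^0·(≡2) mod 5; (4|5)=+1, (2|5)=-1; (−1)^{2·0·2}·(+1)^0·(-1)^2 = +1.
(-50061, -37 / ℚ) ramifies at {2, 3, 11, ∞}: a division algebra.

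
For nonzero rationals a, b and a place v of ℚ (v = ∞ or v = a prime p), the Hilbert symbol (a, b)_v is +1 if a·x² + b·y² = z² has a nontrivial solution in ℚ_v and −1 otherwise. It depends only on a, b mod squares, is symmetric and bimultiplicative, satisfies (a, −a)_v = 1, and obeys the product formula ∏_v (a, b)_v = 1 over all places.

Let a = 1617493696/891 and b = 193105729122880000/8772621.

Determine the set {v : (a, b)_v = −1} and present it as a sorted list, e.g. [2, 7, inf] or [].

Mod squares: a ≡ 1001, b ≡ 1939938. Check v ∈ {∞, 2, 3, 5, 7, 11, 13, 17, 19, 31}.
v=13: a=13^1·(≡3), b=13^-3·(≡12) mod 13; (3|13)=+1, (12|13)=+1; (−1)^{1·-3·6}·(+1)^-3·(+1)^1 = +1.
v=5: a=5^0·(≡1), b=5^4·(≡3) mod 5; (1|5)=+1, (3|5)=-1; (−1)^{0·4·2}·(+1)^4·(-1)^0 = +1.
v=19: a=19^0·(≡8), b=19^1·(≡12) mod 19; (8|19)=-1, (12|19)=-1; (−1)^{0·1·9}·(-1)^1·(-1)^0 = -1.
v=∞: 1001 > 0 and 1939938 > 0  ⇒  (a,b)_∞ = +1.
v=11: a=11^-1·(≡4), b=11^-3·(≡10) mod 11; (4|11)=+1, (10|11)=-1; (−1)^{-1·-3·5}·(+1)^-3·(-1)^-1 = +1.
v=17: a=17^2·(≡8), b=17^3·(≡12) mod 17; (8|17)=+1, (12|17)=-1; (−1)^{2·3·8}·(+1)^3·(-1)^2 = +1.
v=31: a=31^2·(≡5), b=31^4·(≡16) mod 31; (5|31)=+1, (16|31)=+1; (−1)^{2·4·15}·(+1)^4·(+1)^2 = +1.
v=2: v_2(a)=6, v_2(b)=9; units ≡ 1, 1 (mod 8); ε·ε+αω+βω = 0·0+6·0+9·0 ≡ 0  ⇒  (a,b)_2 = +1.
v=3: a=3^-4·(≡2), b=3^-1·(≡2) mod 3; (2|3)=-1, (2|3)=-1; (−1)^{-4·-1·1}·(-1)^-1·(-1)^-4 = -1.
v=7: a=7^1·(≡5), b=7^1·(≡4) mod 7; (5|7)=-1, (4|7)=+1; (−1)^{1·1·3}·(-1)^1·(+1)^1 = +1.
|Ram(1001, 1939938)| = 2, even; anisotropic at {3, 19}.

[3, 19]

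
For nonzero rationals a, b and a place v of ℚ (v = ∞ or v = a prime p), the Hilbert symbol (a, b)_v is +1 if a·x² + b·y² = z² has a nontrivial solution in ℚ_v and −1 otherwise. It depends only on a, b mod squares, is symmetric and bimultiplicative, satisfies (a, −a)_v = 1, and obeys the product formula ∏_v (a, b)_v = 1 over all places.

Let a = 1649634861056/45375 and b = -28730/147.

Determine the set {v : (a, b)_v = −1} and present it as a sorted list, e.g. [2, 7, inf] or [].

[2, 3, 19, 31]

Mod squares: a ≡ 123690, b ≡ -510. Check v ∈ {∞, 2, 3, 5, 7, 11, 13, 17, 19, 31}.
v=7: a=7^1·(≡4), b=7^-2·(≡4) mod 7; (4|7)=+1, (4|7)=+1; (−1)^{1·-2·3}·(+1)^-2·(+1)^1 = +1.
v=5: a=5^-3·(≡2), b=5^1·(≡2) mod 5; (2|5)=-1, (2|5)=-1; (−1)^{-3·1·2}·(-1)^1·(-1)^-3 = +1.
v=17: a=17^2·(≡9), b=17^1·(≡4) mod 17; (9|17)=+1, (4|17)=+1; (−1)^{2·1·8}·(+1)^1·(+1)^2 = +1.
v=11: a=11^-2·(≡6), b=11^0·(≡6) mod 11; (6|11)=-1, (6|11)=-1; (−1)^{-2·0·5}·(-1)^0·(-1)^-2 = +1.
v=13: a=13^2·(≡5), b=13^2·(≡3) mod 13; (5|13)=-1, (3|13)=+1; (−1)^{2·2·6}·(-1)^2·(+1)^2 = +1.
v=3: a=3^-1·(≡1), b=3^-1·(≡1) mod 3; (1|3)=+1, (1|3)=+1; (−1)^{-1·-1·1}·(+1)^-1·(+1)^-1 = -1.
v=2: v_2(a)=13, v_2(b)=1; units ≡ 5, 1 (mod 8); ε·ε+αω+βω = 0·0+13·0+1·1 ≡ 1  ⇒  (a,b)_2 = -1.
v=31: a=31^1·(≡27), b=31^0·(≡3) mod 31; (27|31)=-1, (3|31)=-1; (−1)^{1·0·15}·(-1)^0·(-1)^1 = -1.
v=19: a=19^1·(≡12), b=19^0·(≡8) mod 19; (12|19)=-1, (8|19)=-1; (−1)^{1·0·9}·(-1)^0·(-1)^1 = -1.
v=∞: 123690 > 0 and -510 < 0  ⇒  (a,b)_∞ = +1.
Ram(123690, -510) = {2, 3, 19, 31}; no ℚ_2-point on the conic.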